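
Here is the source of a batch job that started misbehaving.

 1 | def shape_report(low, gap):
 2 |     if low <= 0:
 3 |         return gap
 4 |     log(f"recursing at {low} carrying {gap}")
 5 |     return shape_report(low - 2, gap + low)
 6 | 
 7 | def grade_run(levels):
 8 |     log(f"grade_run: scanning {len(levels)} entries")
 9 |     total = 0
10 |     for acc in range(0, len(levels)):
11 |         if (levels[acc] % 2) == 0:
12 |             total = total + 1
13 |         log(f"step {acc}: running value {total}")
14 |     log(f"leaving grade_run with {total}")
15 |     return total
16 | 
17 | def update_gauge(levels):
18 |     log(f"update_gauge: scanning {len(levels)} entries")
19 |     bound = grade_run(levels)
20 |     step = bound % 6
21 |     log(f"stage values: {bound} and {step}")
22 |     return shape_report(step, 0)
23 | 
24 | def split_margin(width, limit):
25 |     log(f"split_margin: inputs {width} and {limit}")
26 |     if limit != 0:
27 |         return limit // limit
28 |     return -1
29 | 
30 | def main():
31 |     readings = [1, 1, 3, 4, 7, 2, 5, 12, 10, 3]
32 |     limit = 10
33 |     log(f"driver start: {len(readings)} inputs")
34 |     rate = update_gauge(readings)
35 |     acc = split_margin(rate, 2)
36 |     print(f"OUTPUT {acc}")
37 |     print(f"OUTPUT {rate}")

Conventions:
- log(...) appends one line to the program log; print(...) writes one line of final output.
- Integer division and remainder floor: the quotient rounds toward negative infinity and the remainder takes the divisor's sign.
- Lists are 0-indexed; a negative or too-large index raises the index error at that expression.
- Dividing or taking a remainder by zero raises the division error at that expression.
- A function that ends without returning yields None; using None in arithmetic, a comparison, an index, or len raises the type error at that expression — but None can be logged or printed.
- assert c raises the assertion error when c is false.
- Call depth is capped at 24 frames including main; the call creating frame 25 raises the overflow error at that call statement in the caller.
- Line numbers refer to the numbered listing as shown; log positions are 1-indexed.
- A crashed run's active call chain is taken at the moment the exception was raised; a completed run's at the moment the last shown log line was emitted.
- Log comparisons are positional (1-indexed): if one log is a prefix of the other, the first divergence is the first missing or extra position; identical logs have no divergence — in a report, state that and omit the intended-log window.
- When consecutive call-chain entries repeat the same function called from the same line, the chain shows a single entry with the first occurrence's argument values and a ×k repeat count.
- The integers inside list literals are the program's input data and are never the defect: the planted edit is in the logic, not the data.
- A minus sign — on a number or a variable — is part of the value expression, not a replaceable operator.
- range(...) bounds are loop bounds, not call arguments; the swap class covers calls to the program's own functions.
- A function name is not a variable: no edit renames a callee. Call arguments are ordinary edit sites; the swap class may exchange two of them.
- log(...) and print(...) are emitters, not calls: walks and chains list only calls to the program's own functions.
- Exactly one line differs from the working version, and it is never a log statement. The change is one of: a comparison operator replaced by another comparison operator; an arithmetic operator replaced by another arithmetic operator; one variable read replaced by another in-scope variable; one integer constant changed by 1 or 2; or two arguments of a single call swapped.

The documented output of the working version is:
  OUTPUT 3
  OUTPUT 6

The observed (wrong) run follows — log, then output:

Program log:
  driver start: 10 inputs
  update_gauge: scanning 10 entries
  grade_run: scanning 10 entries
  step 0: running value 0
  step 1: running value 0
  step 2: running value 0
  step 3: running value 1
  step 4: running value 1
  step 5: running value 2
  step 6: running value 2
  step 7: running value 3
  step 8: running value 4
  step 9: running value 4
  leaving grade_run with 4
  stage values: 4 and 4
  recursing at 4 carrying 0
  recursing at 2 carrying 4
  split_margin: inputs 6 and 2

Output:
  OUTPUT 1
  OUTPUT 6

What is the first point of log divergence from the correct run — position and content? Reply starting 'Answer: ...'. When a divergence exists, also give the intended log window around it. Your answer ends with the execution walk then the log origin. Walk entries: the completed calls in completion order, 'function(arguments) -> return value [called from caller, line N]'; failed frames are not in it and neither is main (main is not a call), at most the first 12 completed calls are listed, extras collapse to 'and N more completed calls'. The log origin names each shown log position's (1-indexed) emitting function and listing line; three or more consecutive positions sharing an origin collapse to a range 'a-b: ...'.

Answer: none; the two logs match at every position.
Execution walk:
  grade_run([1, 1, 3, 4, 7, 2, 5, 12, 10, 3]) -> 4  [called from update_gauge, line 19]
  shape_report(0, 6) -> 6  [called from shape_report, line 5]
  shape_report(2, 4) -> 6  [called from shape_report, line 5]
  shape_report(4, 0) -> 6  [called from update_gauge, line 22]
  update_gauge([1, 1, 3, 4, 7, 2, 5, 12, 10, 3]) -> 6  [called from main, line 34]
  split_margin(6, 2) -> 1  [called from main, line 35]
Log line origins:
  1: logged in main at line 33
  2: logged in update_gauge at line 18
  3: logged in grade_run at line 8
  4-13: logged in grade_run at line 13
  14: logged in grade_run at line 14
  15: logged in update_gauge at line 21
  16: logged in shape_report at line 4
  17: logged in shape_report at line 4
  18: logged in split_margin at line 25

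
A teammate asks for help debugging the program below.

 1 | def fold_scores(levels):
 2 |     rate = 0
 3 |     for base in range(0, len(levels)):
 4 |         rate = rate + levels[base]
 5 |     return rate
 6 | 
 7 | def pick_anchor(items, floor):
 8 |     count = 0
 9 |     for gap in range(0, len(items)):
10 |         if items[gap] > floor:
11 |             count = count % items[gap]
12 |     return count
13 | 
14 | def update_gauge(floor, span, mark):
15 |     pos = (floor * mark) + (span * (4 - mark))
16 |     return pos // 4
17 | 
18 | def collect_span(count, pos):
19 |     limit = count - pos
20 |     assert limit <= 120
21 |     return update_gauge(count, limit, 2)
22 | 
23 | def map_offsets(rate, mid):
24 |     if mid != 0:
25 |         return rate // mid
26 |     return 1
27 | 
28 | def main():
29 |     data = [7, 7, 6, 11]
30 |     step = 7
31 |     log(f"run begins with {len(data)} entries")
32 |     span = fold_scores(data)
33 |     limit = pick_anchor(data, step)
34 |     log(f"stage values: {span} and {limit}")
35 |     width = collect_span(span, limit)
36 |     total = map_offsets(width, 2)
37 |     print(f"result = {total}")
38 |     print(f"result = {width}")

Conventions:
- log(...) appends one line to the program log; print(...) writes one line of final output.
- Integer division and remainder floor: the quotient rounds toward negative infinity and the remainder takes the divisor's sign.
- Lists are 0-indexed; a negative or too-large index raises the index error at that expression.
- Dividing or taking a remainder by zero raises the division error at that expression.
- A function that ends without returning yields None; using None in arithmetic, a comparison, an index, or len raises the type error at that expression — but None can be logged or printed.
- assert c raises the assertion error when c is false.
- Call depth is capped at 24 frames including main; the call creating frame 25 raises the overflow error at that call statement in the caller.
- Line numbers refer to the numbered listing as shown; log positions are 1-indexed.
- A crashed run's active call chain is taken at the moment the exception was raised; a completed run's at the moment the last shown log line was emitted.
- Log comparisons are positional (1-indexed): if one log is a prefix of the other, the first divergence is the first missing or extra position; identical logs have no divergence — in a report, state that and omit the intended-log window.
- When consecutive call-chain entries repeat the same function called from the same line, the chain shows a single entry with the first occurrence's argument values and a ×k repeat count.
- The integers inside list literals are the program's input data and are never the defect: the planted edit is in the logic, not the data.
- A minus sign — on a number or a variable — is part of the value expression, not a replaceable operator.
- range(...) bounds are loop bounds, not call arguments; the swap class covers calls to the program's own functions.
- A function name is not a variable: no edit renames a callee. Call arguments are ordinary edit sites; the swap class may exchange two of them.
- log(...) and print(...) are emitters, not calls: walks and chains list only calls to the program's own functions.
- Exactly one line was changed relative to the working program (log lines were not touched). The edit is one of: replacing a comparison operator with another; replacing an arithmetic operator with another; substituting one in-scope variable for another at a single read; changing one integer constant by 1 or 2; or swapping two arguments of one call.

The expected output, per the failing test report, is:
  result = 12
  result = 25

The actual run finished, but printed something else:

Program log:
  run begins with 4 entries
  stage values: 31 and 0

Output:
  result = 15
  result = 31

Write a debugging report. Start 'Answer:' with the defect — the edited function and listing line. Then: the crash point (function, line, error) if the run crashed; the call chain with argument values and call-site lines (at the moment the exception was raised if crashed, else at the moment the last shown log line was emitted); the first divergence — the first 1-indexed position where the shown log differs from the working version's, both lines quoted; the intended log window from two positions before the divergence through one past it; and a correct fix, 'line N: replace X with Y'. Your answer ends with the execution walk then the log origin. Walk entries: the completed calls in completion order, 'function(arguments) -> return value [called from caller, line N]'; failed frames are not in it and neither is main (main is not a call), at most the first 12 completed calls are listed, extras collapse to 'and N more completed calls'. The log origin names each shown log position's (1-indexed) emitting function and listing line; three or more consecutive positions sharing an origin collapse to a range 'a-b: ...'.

Answer: the defect is in pick_anchor at line 11.
The tell: The log first diverges at position 2: the faulty run prints 'stage values: 31 and 0' where the working version prints 'stage values: 31 and 11'.
Call chain: main.
First divergence: position 2 — shown 'stage values: 31 and 0', intended 'stage values: 31 and 11'.
Intended log window:
  1: run begins with 4 entries
  2: stage values: 31 and 11
Execution walk:
  fold_scores([7, 7, 6, 11]) -> 31  [called from main, line 32]
  pick_anchor([7, 7, 6, 11], 7) -> 0  [called from main, line 33]
  update_gauge(31, 31, 2) -> 31  [called from collect_span, line 21]
  collect_span(31, 0) -> 31  [called from main, line 35]
  map_offsets(31, 2) -> 15  [called from main, line 36]
Log line origins:
  1: from main, line 31
  2: from main, line 34
A correct fix: line 11: replace `%` with `+`.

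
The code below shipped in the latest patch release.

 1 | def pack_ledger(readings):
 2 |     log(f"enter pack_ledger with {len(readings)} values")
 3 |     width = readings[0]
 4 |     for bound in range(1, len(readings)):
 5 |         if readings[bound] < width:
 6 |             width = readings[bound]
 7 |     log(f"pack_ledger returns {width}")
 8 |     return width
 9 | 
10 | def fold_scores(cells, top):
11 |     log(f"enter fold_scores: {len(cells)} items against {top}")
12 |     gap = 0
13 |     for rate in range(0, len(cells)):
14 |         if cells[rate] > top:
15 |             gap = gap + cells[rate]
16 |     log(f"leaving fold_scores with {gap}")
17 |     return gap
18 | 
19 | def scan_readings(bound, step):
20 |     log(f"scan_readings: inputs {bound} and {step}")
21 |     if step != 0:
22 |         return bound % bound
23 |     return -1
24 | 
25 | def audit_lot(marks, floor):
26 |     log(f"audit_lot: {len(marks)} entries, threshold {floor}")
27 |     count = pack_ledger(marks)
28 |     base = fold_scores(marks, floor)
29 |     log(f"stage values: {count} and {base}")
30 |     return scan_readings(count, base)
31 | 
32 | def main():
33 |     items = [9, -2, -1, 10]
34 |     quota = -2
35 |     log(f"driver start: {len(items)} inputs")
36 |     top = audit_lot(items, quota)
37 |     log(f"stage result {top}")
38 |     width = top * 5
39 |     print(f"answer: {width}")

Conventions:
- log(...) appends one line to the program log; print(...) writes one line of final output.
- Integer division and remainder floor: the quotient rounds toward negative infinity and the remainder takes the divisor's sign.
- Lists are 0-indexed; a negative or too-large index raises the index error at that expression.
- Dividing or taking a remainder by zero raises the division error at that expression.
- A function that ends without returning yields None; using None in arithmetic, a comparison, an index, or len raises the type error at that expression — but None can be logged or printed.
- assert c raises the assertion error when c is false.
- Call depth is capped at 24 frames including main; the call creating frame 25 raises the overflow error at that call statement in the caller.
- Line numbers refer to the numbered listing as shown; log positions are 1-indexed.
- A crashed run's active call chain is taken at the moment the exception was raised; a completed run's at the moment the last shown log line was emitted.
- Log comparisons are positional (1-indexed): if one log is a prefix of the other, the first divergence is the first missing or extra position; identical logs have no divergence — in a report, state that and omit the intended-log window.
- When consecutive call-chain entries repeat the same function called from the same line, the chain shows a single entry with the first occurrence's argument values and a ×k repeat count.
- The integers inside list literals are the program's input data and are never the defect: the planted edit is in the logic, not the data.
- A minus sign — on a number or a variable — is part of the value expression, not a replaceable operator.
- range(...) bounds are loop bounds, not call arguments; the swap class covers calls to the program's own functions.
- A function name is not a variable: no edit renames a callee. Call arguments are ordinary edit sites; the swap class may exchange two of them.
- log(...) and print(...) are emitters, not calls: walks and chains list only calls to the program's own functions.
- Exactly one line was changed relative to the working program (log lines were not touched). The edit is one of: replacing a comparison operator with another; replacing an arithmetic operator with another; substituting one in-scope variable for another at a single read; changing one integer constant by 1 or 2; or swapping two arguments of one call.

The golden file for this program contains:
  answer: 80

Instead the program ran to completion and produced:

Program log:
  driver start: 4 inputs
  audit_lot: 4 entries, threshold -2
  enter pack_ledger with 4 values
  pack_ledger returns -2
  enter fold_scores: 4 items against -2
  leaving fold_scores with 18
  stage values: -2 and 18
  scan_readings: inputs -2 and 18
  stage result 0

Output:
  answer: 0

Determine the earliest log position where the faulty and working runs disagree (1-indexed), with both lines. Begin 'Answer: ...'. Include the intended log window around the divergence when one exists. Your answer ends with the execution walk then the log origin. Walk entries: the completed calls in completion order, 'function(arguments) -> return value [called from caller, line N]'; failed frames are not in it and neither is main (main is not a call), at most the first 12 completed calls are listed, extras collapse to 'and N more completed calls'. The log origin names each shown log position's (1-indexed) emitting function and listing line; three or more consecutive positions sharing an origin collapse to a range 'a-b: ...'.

Answer: at position 9 the run shows 'stage result 0' where the working version logs 'stage result 16'.
Intended log window:
  7: stage values: -2 and 18
  8: scan_readings: inputs -2 and 18
  9: stage result 16
Execution walk:
  pack_ledger([9, -2, -1, 10]) -> -2  [called from audit_lot, line 27]
  fold_scores([9, -2, -1, 10], -2) -> 18  [called from audit_lot, line 28]
  scan_readings(-2, 18) -> 0  [called from audit_lot, line 30]
  audit_lot([9, -2, -1, 10], -2) -> 0  [called from main, line 36]
Log origins:
  1: logged in main at line 35
  2: logged in audit_lot at line 26
  3: logged in pack_ledger at line 2
  4: logged in pack_ledger at line 7
  5: logged in fold_scores at line 11
  6: logged in fold_scores at line 16
  7: logged in audit_lot at line 29
  8: logged in scan_readings at line 20
  9: logged in main at line 37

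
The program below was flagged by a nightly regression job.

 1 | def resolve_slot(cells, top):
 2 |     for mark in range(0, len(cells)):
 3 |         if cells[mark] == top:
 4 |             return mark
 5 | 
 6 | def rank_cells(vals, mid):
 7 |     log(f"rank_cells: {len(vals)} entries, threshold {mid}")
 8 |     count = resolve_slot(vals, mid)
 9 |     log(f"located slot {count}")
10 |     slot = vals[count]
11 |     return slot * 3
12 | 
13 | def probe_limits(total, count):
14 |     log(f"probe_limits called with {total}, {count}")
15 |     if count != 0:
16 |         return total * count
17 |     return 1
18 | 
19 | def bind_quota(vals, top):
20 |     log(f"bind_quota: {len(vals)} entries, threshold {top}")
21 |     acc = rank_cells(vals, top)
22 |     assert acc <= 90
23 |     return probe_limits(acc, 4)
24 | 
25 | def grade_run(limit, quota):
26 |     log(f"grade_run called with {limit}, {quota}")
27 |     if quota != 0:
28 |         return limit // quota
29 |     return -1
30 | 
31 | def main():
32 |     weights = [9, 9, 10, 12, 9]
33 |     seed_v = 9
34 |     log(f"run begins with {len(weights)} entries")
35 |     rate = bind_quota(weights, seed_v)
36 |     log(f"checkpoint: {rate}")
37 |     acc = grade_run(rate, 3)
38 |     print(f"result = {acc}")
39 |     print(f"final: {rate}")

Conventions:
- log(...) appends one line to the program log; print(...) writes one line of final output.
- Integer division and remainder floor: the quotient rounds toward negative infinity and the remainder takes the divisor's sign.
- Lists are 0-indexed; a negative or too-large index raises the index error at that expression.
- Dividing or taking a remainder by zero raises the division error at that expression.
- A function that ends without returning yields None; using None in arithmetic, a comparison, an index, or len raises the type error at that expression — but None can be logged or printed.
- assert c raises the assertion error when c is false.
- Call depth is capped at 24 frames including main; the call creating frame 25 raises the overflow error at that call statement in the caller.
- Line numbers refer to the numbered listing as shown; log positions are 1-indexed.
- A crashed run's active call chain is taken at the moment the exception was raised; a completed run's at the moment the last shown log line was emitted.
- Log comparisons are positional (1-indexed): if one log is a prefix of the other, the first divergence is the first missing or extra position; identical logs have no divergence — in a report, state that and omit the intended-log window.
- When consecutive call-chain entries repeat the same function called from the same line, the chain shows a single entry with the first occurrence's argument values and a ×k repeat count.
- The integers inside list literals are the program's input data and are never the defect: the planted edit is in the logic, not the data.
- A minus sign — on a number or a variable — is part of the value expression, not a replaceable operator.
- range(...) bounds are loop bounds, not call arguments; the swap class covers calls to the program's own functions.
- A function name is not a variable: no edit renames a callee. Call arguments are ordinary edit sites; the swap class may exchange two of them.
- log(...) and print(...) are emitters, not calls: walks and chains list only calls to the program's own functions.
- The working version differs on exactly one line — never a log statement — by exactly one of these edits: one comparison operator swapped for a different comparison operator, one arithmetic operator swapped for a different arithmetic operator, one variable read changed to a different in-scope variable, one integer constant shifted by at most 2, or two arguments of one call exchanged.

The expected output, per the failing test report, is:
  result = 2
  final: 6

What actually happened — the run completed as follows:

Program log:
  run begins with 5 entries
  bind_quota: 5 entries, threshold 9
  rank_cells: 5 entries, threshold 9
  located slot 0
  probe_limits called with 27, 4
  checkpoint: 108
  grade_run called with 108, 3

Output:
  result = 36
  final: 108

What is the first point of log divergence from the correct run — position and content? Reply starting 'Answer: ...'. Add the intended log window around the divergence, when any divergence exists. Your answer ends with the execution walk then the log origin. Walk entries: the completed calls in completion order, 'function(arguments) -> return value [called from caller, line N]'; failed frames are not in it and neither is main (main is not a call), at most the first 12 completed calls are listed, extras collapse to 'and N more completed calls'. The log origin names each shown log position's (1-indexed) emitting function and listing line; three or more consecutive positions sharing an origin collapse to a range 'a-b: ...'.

Answer: position 6 — the shown line 'checkpoint: 108' should read 'checkpoint: 6'.
Intended log window:
  4: located slot 0
  5: probe_limits called with 27, 4
  6: checkpoint: 6
  7: grade_run called with 6, 3
Execution walk:
  resolve_slot([9, 9, 10, 12, 9], 9) -> 0  [called from rank_cells, line 8]
  rank_cells([9, 9, 10, 12, 9], 9) -> 27  [called from bind_quota, line 21]
  probe_limits(27, 4) -> 108  [called from bind_quota, line 23]
  bind_quota([9, 9, 10, 12, 9], 9) -> 108  [called from main, line 35]
  grade_run(108, 3) -> 36  [called from main, line 37]
Origin of each log line:
  1: from main, line 34
  2: from bind_quota, line 20
  3: from rank_cells, line 7
  4: from rank_cells, line 9
  5: from probe_limits, line 14
  6: from main, line 36
  7: from grade_run, line 26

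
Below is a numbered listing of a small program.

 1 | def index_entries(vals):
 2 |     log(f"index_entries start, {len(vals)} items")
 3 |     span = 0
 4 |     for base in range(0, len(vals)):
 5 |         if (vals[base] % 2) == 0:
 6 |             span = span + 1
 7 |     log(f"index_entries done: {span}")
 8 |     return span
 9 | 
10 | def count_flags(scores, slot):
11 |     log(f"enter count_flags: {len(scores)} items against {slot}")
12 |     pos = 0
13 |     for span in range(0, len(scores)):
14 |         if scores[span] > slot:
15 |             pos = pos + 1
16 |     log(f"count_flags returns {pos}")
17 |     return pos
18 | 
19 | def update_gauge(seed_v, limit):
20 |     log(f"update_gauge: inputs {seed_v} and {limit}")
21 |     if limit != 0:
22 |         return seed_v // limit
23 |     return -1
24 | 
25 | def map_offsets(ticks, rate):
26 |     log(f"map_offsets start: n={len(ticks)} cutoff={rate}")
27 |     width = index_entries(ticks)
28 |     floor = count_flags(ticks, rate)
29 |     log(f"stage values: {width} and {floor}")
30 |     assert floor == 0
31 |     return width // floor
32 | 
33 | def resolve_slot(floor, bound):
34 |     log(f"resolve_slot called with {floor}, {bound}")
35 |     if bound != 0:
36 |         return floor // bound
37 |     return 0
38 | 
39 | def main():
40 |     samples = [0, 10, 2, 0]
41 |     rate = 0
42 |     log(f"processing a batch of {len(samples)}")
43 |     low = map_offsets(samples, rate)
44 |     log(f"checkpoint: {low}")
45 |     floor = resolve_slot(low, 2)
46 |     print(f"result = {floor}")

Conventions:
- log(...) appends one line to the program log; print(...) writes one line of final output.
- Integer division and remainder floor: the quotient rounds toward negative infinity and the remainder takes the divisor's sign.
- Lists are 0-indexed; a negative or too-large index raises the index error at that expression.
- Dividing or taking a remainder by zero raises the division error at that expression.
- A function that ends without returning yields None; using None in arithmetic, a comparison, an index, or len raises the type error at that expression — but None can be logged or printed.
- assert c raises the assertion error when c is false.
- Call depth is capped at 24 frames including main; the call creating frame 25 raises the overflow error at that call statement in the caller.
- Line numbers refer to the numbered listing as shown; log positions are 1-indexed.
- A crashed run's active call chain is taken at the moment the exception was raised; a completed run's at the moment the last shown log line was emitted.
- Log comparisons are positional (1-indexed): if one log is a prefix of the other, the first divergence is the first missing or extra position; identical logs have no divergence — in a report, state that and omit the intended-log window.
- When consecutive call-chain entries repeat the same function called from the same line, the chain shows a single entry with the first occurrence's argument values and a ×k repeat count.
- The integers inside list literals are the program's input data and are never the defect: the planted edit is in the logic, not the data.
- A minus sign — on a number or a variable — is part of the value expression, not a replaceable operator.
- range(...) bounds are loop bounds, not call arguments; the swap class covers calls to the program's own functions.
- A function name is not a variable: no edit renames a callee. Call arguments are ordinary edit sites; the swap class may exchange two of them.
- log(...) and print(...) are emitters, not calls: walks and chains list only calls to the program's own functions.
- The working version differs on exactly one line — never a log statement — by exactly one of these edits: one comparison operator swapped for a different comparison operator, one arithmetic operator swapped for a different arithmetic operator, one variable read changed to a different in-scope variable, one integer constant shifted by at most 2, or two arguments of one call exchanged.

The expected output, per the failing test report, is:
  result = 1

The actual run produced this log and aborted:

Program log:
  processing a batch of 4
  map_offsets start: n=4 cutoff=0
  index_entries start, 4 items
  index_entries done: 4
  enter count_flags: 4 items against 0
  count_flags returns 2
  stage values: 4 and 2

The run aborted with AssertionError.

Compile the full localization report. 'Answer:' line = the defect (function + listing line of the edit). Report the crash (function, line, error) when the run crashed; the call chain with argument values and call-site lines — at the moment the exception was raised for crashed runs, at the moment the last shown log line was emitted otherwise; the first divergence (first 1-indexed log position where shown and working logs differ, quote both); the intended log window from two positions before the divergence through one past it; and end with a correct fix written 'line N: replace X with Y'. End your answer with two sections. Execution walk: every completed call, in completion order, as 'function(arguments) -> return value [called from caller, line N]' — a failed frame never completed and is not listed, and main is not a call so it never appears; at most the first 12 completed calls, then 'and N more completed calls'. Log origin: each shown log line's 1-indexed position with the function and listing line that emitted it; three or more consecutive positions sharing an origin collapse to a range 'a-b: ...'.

Answer: the defect is in map_offsets at line 30.
Core observation: After 7 matching log lines the faulty run goes silent, while the working version continues with 'checkpoint: 2'.
Crash: map_offsets, line 30, AssertionError.
Call chain: main -> map_offsets([0, 10, 2, 0], 0) (called at line 43).
First divergence: position 8; the shown log stops at 7 lines while the working version next logs 'checkpoint: 2'.
Intended log window:
  6: count_flags returns 2
  7: stage values: 4 and 2
  8: checkpoint: 2
  9: resolve_slot called with 2, 2
Execution walk:
  index_entries([0, 10, 2, 0]) -> 4  [called from map_offsets, line 27]
  count_flags([0, 10, 2, 0], 0) -> 2  [called from map_offsets, line 28]
Origin of each log line:
  1: emitted by main (line 42)
  2: emitted by map_offsets (line 26)
  3: emitted by index_entries (line 2)
  4: emitted by index_entries (line 7)
  5: emitted by count_flags (line 11)
  6: emitted by count_flags (line 16)
  7: emitted by map_offsets (line 29)
A correct fix: line 30: replace `==` with `>`.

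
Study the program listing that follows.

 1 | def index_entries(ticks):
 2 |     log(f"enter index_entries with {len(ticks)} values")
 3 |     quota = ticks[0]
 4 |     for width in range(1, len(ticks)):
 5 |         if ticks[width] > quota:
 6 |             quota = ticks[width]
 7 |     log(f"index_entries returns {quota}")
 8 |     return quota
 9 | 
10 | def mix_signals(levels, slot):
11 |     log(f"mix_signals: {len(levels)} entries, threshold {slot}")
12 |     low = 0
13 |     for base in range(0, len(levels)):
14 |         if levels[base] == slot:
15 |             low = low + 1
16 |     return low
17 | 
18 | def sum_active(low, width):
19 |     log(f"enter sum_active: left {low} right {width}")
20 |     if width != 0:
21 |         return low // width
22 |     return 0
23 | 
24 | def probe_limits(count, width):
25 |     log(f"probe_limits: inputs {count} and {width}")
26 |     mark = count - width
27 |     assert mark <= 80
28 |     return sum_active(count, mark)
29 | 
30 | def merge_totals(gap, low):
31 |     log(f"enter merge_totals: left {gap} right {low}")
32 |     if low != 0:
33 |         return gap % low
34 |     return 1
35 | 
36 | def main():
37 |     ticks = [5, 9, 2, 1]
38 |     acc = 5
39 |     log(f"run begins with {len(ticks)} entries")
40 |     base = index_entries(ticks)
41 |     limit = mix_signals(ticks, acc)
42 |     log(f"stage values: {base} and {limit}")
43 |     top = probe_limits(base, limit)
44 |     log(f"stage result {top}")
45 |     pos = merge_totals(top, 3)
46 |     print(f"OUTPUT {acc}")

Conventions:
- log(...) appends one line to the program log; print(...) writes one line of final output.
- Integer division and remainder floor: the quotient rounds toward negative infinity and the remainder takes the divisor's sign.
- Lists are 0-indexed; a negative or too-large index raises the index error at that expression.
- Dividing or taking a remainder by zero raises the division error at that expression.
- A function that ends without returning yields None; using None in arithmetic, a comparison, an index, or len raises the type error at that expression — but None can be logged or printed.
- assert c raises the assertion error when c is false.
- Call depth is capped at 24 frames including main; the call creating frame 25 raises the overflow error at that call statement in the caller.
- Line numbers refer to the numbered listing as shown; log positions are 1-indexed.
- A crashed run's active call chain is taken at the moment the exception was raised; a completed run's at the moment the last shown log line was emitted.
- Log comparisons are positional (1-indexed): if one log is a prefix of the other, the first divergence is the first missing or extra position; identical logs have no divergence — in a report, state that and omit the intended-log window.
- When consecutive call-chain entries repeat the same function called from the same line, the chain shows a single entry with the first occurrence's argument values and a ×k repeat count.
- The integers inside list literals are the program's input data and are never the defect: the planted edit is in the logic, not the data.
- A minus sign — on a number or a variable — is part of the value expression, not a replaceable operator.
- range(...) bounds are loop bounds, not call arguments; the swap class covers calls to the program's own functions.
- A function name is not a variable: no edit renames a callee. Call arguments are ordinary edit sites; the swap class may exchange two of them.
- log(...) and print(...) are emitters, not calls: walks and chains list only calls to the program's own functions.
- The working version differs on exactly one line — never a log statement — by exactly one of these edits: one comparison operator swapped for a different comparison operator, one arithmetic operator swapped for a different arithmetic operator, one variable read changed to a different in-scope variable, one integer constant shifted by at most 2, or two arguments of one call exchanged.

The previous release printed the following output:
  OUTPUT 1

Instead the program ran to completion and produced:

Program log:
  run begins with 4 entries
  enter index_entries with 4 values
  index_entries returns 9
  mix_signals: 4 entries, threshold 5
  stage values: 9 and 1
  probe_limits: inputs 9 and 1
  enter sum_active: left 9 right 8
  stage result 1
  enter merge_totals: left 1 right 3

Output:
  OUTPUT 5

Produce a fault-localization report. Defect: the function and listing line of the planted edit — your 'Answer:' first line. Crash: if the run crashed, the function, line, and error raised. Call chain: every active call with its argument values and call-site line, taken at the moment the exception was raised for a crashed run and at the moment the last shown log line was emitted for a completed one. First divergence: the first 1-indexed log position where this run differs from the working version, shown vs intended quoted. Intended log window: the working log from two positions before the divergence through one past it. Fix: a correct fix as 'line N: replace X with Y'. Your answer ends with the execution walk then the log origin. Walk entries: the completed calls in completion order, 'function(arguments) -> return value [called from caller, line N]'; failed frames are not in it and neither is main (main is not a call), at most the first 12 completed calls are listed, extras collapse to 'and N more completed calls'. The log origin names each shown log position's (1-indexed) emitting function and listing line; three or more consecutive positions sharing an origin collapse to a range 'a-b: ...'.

Answer: the defect is in main at line 46.
Key observation: The two runs log identically and part ways only at the printed values.
Call chain: main -> merge_totals(1, 3) (called at line 45).
First divergence: there is none — every log position agrees.
Execution walk:
  index_entries([5, 9, 2, 1]) -> 9  [called from main, line 40]
  mix_signals([5, 9, 2, 1], 5) -> 1  [called from main, line 41]
  sum_active(9, 8) -> 1  [called from probe_limits, line 28]
  probe_limits(9, 1) -> 1  [called from main, line 43]
  merge_totals(1, 3) -> 1  [called from main, line 45]
Origin of each log line:
  1: emitted by main (line 39)
  2: emitted by index_entries (line 2)
  3: emitted by index_entries (line 7)
  4: emitted by mix_signals (line 11)
  5: emitted by main (line 42)
  6: emitted by probe_limits (line 25)
  7: emitted by sum_active (line 19)
  8: emitted by main (line 44)
  9: emitted by merge_totals (line 31)
A correct fix: line 46: replace `acc` with `pos`.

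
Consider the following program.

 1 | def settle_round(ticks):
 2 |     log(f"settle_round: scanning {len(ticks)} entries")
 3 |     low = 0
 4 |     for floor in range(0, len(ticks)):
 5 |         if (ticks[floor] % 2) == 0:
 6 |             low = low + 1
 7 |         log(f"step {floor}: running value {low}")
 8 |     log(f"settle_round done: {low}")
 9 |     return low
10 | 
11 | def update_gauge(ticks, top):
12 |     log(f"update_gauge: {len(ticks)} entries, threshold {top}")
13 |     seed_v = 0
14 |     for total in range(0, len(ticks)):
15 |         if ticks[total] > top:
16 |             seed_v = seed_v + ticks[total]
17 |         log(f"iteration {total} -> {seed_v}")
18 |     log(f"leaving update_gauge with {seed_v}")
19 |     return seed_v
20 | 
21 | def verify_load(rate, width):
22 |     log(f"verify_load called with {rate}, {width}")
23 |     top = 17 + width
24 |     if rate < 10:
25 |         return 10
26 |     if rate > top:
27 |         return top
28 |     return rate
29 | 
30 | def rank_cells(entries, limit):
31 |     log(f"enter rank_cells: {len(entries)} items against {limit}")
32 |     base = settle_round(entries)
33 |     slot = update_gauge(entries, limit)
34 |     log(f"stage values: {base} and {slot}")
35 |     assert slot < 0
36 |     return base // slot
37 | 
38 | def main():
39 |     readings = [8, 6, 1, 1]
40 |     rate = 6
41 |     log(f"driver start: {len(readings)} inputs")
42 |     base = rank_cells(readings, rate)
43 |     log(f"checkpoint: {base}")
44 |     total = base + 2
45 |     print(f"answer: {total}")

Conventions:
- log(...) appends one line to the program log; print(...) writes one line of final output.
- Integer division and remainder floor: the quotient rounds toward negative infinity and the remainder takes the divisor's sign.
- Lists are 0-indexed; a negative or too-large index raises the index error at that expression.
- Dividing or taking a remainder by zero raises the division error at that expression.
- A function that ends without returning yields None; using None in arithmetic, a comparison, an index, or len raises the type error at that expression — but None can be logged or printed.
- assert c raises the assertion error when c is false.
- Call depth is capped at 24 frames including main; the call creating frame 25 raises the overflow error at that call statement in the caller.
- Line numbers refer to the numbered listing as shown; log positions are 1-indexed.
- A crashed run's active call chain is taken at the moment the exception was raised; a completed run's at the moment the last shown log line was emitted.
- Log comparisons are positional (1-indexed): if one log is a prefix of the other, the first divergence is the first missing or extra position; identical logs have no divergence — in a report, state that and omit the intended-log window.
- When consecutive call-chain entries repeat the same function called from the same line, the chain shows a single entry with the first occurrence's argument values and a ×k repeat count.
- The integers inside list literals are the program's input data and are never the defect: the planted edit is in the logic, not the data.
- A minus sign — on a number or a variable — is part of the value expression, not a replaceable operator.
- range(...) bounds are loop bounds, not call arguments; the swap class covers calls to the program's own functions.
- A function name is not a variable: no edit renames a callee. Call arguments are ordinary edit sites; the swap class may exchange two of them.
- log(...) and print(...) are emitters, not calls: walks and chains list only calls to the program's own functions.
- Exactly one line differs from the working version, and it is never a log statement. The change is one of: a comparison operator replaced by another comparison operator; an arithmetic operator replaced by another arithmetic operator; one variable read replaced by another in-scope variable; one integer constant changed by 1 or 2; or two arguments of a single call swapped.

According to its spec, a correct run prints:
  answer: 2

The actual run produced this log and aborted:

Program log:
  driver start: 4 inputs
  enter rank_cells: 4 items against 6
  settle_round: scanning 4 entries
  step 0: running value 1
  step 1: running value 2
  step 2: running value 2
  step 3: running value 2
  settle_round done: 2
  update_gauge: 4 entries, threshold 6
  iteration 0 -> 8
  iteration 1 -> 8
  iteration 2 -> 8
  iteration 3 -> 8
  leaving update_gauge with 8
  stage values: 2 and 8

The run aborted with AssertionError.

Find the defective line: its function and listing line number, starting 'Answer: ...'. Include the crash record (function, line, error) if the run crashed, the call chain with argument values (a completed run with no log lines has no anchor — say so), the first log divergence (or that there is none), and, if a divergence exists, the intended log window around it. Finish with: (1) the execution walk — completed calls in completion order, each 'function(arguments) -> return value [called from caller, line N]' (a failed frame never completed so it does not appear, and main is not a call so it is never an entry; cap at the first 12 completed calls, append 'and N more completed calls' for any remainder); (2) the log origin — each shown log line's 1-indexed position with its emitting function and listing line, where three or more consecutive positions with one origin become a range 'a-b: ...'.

Answer: the defect is in rank_cells at line 35.
Key observation: The shown log is a 15-line prefix of the intended one, whose next entry is 'checkpoint: 0'.
Crash: rank_cells, line 35, AssertionError.
Call chain: main -> rank_cells([8, 6, 1, 1], 6) (called at line 42).
First divergence: position 16; the shown log stops at 15 lines while the working version next logs 'checkpoint: 0'.
Intended log window:
  14: leaving update_gauge with 8
  15: stage values: 2 and 8
  16: checkpoint: 0
Execution walk:
  settle_round([8, 6, 1, 1]) -> 2  [called from rank_cells, line 32]
  update_gauge([8, 6, 1, 1], 6) -> 8  [called from rank_cells, line 33]
Log origin:
  1: emitted by main (line 41)
  2: emitted by rank_cells (line 31)
  3: emitted by settle_round (line 2)
  4-7: emitted by settle_round (line 7)
  8: emitted by settle_round (line 8)
  9: emitted by update_gauge (line 12)
  10-13: emitted by update_gauge (line 17)
  14: emitted by update_gauge (line 18)
  15: emitted by rank_cells (line 34)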